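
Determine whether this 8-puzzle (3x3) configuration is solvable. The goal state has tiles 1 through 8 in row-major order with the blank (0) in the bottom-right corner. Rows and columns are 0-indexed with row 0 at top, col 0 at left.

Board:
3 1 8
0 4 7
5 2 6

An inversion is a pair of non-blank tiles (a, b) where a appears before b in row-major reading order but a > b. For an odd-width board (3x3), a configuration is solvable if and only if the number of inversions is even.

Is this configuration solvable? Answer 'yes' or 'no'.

Inversions (pairs i<j in row-major order where tile[i] > tile[j] > 0): 12
12 is even, so the puzzle is solvable.

Answer: yes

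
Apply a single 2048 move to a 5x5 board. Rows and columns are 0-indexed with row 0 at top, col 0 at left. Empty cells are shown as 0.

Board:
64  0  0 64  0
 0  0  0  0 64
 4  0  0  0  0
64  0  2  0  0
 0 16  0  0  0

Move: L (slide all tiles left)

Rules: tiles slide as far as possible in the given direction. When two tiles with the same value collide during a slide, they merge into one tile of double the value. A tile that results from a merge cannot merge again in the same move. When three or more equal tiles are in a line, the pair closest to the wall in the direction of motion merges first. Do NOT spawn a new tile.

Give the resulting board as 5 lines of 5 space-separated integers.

Slide left:
row 0: [64, 0, 0, 64, 0] -> [128, 0, 0, 0, 0]
row 1: [0, 0, 0, 0, 64] -> [64, 0, 0, 0, 0]
row 2: [4, 0, 0, 0, 0] -> [4, 0, 0, 0, 0]
row 3: [64, 0, 2, 0, 0] -> [64, 2, 0, 0, 0]
row 4: [0, 16, 0, 0, 0] -> [16, 0, 0, 0, 0]

Answer: 128   0   0   0   0
 64   0   0   0   0
  4   0   0   0   0
 64   2   0   0   0
 16   0   0   0   0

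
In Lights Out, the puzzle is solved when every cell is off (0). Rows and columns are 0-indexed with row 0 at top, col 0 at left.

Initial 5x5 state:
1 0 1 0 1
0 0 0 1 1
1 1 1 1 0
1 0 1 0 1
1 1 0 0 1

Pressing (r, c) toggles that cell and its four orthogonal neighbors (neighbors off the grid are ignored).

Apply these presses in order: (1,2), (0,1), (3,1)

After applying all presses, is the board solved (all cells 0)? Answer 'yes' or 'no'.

Answer: no

Derivation:
After press 1 at (1,2):
1 0 0 0 1
0 1 1 0 1
1 1 0 1 0
1 0 1 0 1
1 1 0 0 1

After press 2 at (0,1):
0 1 1 0 1
0 0 1 0 1
1 1 0 1 0
1 0 1 0 1
1 1 0 0 1

After press 3 at (3,1):
0 1 1 0 1
0 0 1 0 1
1 0 0 1 0
0 1 0 0 1
1 0 0 0 1

Lights still on: 11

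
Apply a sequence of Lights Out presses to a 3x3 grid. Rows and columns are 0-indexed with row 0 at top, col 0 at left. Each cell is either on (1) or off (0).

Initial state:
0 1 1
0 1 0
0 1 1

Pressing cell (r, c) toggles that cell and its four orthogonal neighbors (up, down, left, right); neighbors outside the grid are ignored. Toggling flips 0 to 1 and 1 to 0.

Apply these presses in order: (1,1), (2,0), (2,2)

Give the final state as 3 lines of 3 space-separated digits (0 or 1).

Answer: 0 0 1
0 0 0
1 0 0

Derivation:
After press 1 at (1,1):
0 0 1
1 0 1
0 0 1

After press 2 at (2,0):
0 0 1
0 0 1
1 1 1

After press 3 at (2,2):
0 0 1
0 0 0
1 0 0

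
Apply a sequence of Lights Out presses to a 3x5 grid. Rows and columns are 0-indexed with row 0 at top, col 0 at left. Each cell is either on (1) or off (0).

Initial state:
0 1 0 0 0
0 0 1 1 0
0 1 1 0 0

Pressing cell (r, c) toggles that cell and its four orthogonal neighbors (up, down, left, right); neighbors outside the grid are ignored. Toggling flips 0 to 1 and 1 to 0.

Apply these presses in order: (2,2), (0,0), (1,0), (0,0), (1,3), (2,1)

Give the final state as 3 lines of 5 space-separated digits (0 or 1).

After press 1 at (2,2):
0 1 0 0 0
0 0 0 1 0
0 0 0 1 0

After press 2 at (0,0):
1 0 0 0 0
1 0 0 1 0
0 0 0 1 0

After press 3 at (1,0):
0 0 0 0 0
0 1 0 1 0
1 0 0 1 0

After press 4 at (0,0):
1 1 0 0 0
1 1 0 1 0
1 0 0 1 0

After press 5 at (1,3):
1 1 0 1 0
1 1 1 0 1
1 0 0 0 0

After press 6 at (2,1):
1 1 0 1 0
1 0 1 0 1
0 1 1 0 0

Answer: 1 1 0 1 0
1 0 1 0 1
0 1 1 0 0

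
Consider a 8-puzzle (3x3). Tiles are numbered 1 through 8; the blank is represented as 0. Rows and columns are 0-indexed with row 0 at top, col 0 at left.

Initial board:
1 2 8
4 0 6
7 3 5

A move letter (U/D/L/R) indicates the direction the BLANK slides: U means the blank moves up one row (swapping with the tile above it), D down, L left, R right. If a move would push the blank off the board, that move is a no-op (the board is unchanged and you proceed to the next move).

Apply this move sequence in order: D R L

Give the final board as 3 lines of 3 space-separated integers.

Answer: 1 2 8
4 3 6
7 0 5

Derivation:
After move 1 (D):
1 2 8
4 3 6
7 0 5

After move 2 (R):
1 2 8
4 3 6
7 5 0

After move 3 (L):
1 2 8
4 3 6
7 0 5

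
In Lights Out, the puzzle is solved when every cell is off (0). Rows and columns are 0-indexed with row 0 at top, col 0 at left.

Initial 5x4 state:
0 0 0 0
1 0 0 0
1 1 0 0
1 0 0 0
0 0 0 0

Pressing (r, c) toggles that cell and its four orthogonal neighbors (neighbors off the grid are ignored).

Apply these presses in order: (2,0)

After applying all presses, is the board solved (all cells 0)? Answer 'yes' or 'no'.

After press 1 at (2,0):
0 0 0 0
0 0 0 0
0 0 0 0
0 0 0 0
0 0 0 0

Lights still on: 0

Answer: yes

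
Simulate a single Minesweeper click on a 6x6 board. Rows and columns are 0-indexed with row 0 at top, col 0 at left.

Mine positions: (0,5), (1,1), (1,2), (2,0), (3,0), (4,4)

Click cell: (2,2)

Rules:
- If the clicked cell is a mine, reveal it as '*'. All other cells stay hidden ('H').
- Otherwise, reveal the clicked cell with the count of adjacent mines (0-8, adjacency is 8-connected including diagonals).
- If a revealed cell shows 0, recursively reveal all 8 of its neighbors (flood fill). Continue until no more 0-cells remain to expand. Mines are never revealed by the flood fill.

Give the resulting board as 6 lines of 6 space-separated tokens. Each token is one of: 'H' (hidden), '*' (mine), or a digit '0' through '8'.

H H H H H H
H H H H H H
H H 2 H H H
H H H H H H
H H H H H H
H H H H H H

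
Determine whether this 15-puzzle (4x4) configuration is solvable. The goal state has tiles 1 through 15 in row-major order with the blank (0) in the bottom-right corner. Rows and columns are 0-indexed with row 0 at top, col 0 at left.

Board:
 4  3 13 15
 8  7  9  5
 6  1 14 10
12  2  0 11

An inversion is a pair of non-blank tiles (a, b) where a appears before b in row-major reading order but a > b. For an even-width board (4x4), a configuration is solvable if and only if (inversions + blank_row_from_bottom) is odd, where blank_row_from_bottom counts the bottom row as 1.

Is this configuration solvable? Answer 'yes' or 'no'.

Inversions: 50
Blank is in row 3 (0-indexed from top), which is row 1 counting from the bottom (bottom = 1).
50 + 1 = 51, which is odd, so the puzzle is solvable.

Answer: yes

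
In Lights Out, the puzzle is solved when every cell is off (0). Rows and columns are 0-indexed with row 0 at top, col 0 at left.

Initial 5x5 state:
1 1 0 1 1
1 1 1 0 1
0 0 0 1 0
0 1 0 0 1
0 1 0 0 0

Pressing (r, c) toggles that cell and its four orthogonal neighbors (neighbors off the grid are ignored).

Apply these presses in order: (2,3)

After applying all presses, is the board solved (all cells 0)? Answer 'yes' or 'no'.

After press 1 at (2,3):
1 1 0 1 1
1 1 1 1 1
0 0 1 0 1
0 1 0 1 1
0 1 0 0 0

Lights still on: 15

Answer: no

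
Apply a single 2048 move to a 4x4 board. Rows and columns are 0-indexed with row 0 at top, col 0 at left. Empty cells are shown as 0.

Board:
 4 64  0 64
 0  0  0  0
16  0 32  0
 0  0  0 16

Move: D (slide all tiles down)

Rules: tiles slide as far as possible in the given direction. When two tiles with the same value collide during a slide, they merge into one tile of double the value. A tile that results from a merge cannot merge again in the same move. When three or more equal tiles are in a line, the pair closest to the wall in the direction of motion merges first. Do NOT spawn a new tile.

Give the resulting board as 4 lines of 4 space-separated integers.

Slide down:
col 0: [4, 0, 16, 0] -> [0, 0, 4, 16]
col 1: [64, 0, 0, 0] -> [0, 0, 0, 64]
col 2: [0, 0, 32, 0] -> [0, 0, 0, 32]
col 3: [64, 0, 0, 16] -> [0, 0, 64, 16]

Answer:  0  0  0  0
 0  0  0  0
 4  0  0 64
16 64 32 16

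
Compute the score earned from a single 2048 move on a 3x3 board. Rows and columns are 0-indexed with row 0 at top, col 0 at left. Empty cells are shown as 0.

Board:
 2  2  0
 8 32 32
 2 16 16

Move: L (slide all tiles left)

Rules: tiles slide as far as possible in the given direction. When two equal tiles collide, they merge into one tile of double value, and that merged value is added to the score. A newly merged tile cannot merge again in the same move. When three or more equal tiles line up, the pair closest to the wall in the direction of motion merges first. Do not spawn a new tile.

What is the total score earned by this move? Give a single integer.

Slide left:
row 0: [2, 2, 0] -> [4, 0, 0]  score +4 (running 4)
row 1: [8, 32, 32] -> [8, 64, 0]  score +64 (running 68)
row 2: [2, 16, 16] -> [2, 32, 0]  score +32 (running 100)
Board after move:
 4  0  0
 8 64  0
 2 32  0

Answer: 100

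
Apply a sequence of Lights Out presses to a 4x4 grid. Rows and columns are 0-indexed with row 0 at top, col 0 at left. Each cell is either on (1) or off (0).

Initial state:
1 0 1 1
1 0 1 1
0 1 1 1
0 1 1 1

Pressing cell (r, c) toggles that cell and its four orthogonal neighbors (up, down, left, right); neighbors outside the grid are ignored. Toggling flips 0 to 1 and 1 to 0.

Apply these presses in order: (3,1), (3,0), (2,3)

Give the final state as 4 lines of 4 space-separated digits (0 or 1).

After press 1 at (3,1):
1 0 1 1
1 0 1 1
0 0 1 1
1 0 0 1

After press 2 at (3,0):
1 0 1 1
1 0 1 1
1 0 1 1
0 1 0 1

After press 3 at (2,3):
1 0 1 1
1 0 1 0
1 0 0 0
0 1 0 0

Answer: 1 0 1 1
1 0 1 0
1 0 0 0
0 1 0 0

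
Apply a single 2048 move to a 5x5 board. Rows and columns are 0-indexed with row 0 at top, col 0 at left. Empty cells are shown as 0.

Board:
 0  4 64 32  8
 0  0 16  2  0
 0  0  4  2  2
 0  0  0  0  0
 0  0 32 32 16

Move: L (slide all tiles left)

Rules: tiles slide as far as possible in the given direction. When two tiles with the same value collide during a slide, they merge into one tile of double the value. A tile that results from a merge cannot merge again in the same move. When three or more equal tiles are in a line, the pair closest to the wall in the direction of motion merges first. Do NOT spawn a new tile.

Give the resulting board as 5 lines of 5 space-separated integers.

Answer:  4 64 32  8  0
16  2  0  0  0
 4  4  0  0  0
 0  0  0  0  0
64 16  0  0  0

Derivation:
Slide left:
row 0: [0, 4, 64, 32, 8] -> [4, 64, 32, 8, 0]
row 1: [0, 0, 16, 2, 0] -> [16, 2, 0, 0, 0]
row 2: [0, 0, 4, 2, 2] -> [4, 4, 0, 0, 0]
row 3: [0, 0, 0, 0, 0] -> [0, 0, 0, 0, 0]
row 4: [0, 0, 32, 32, 16] -> [64, 16, 0, 0, 0]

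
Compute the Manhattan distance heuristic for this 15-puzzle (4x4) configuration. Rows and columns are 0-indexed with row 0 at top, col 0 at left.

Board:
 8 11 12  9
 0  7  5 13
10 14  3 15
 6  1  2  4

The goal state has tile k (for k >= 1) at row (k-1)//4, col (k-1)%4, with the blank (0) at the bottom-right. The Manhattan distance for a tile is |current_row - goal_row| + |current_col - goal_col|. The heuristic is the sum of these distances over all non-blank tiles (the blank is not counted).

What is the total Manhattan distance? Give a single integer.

Tile 8: (0,0)->(1,3) = 4
Tile 11: (0,1)->(2,2) = 3
Tile 12: (0,2)->(2,3) = 3
Tile 9: (0,3)->(2,0) = 5
Tile 7: (1,1)->(1,2) = 1
Tile 5: (1,2)->(1,0) = 2
Tile 13: (1,3)->(3,0) = 5
Tile 10: (2,0)->(2,1) = 1
Tile 14: (2,1)->(3,1) = 1
Tile 3: (2,2)->(0,2) = 2
Tile 15: (2,3)->(3,2) = 2
Tile 6: (3,0)->(1,1) = 3
Tile 1: (3,1)->(0,0) = 4
Tile 2: (3,2)->(0,1) = 4
Tile 4: (3,3)->(0,3) = 3
Sum: 4 + 3 + 3 + 5 + 1 + 2 + 5 + 1 + 1 + 2 + 2 + 3 + 4 + 4 + 3 = 43

Answer: 43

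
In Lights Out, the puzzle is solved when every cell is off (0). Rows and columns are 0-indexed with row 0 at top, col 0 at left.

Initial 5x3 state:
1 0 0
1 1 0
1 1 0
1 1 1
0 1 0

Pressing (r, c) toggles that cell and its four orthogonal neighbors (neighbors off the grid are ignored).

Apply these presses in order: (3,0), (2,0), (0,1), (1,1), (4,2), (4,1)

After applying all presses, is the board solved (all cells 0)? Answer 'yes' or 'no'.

Answer: no

Derivation:
After press 1 at (3,0):
1 0 0
1 1 0
0 1 0
0 0 1
1 1 0

After press 2 at (2,0):
1 0 0
0 1 0
1 0 0
1 0 1
1 1 0

After press 3 at (0,1):
0 1 1
0 0 0
1 0 0
1 0 1
1 1 0

After press 4 at (1,1):
0 0 1
1 1 1
1 1 0
1 0 1
1 1 0

After press 5 at (4,2):
0 0 1
1 1 1
1 1 0
1 0 0
1 0 1

After press 6 at (4,1):
0 0 1
1 1 1
1 1 0
1 1 0
0 1 0

Lights still on: 9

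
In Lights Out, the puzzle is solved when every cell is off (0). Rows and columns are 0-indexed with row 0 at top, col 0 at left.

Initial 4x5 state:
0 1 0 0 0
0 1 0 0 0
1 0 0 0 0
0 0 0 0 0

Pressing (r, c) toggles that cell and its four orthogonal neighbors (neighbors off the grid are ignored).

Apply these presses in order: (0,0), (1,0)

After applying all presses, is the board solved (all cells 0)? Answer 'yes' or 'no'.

Answer: yes

Derivation:
After press 1 at (0,0):
1 0 0 0 0
1 1 0 0 0
1 0 0 0 0
0 0 0 0 0

After press 2 at (1,0):
0 0 0 0 0
0 0 0 0 0
0 0 0 0 0
0 0 0 0 0

Lights still on: 0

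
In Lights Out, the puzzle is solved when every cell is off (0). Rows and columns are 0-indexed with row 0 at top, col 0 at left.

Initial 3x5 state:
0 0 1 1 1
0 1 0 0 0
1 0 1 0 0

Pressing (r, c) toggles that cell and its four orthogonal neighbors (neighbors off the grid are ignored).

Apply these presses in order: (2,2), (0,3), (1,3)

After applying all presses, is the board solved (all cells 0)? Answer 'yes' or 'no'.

Answer: no

Derivation:
After press 1 at (2,2):
0 0 1 1 1
0 1 1 0 0
1 1 0 1 0

After press 2 at (0,3):
0 0 0 0 0
0 1 1 1 0
1 1 0 1 0

After press 3 at (1,3):
0 0 0 1 0
0 1 0 0 1
1 1 0 0 0

Lights still on: 5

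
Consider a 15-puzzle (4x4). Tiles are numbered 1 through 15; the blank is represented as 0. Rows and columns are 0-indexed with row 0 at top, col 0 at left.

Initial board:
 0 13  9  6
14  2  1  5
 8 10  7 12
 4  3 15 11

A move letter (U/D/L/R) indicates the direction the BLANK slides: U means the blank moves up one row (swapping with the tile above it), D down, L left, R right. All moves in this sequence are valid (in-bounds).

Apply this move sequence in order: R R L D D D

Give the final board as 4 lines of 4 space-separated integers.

Answer: 13  2  9  6
14 10  1  5
 8  3  7 12
 4  0 15 11

Derivation:
After move 1 (R):
13  0  9  6
14  2  1  5
 8 10  7 12
 4  3 15 11

After move 2 (R):
13  9  0  6
14  2  1  5
 8 10  7 12
 4  3 15 11

After move 3 (L):
13  0  9  6
14  2  1  5
 8 10  7 12
 4  3 15 11

After move 4 (D):
13  2  9  6
14  0  1  5
 8 10  7 12
 4  3 15 11

After move 5 (D):
13  2  9  6
14 10  1  5
 8  0  7 12
 4  3 15 11

After move 6 (D):
13  2  9  6
14 10  1  5
 8  3  7 12
 4  0 15 11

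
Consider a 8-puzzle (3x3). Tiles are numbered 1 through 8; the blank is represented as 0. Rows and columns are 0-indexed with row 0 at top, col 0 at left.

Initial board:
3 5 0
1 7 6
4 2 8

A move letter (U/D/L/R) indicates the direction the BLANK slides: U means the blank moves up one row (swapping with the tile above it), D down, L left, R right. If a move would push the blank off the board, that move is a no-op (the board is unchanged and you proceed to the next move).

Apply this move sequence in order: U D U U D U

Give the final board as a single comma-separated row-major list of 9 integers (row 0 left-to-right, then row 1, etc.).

Answer: 3, 5, 0, 1, 7, 6, 4, 2, 8

Derivation:
After move 1 (U):
3 5 0
1 7 6
4 2 8

After move 2 (D):
3 5 6
1 7 0
4 2 8

After move 3 (U):
3 5 0
1 7 6
4 2 8

After move 4 (U):
3 5 0
1 7 6
4 2 8

After move 5 (D):
3 5 6
1 7 0
4 2 8

After move 6 (U):
3 5 0
1 7 6
4 2 8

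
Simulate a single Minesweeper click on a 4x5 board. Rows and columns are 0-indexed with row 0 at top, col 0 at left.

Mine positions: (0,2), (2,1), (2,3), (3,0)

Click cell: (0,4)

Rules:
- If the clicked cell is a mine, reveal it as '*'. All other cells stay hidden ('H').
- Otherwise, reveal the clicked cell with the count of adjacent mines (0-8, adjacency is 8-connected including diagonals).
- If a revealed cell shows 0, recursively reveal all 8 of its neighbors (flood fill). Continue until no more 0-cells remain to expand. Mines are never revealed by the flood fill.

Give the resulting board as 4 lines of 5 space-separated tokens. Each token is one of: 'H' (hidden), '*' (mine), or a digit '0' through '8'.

H H H 1 0
H H H 2 1
H H H H H
H H H H H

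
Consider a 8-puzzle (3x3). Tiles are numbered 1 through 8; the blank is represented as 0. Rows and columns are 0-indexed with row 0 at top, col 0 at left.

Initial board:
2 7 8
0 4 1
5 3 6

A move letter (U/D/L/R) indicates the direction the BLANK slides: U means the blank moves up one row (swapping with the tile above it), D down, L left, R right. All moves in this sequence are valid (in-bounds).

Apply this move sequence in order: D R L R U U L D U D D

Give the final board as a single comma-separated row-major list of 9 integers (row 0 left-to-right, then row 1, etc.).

Answer: 5, 2, 8, 3, 7, 1, 0, 4, 6

Derivation:
After move 1 (D):
2 7 8
5 4 1
0 3 6

After move 2 (R):
2 7 8
5 4 1
3 0 6

After move 3 (L):
2 7 8
5 4 1
0 3 6

After move 4 (R):
2 7 8
5 4 1
3 0 6

After move 5 (U):
2 7 8
5 0 1
3 4 6

After move 6 (U):
2 0 8
5 7 1
3 4 6

After move 7 (L):
0 2 8
5 7 1
3 4 6

After move 8 (D):
5 2 8
0 7 1
3 4 6

After move 9 (U):
0 2 8
5 7 1
3 4 6

After move 10 (D):
5 2 8
0 7 1
3 4 6

After move 11 (D):
5 2 8
3 7 1
0 4 6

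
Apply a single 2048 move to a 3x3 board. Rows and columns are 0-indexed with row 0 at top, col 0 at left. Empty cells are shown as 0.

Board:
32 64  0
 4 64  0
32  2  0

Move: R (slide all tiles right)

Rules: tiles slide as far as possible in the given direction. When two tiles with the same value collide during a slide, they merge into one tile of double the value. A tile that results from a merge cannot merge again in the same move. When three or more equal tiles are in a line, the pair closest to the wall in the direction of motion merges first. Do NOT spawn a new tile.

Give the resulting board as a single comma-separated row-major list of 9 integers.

Answer: 0, 32, 64, 0, 4, 64, 0, 32, 2

Derivation:
Slide right:
row 0: [32, 64, 0] -> [0, 32, 64]
row 1: [4, 64, 0] -> [0, 4, 64]
row 2: [32, 2, 0] -> [0, 32, 2]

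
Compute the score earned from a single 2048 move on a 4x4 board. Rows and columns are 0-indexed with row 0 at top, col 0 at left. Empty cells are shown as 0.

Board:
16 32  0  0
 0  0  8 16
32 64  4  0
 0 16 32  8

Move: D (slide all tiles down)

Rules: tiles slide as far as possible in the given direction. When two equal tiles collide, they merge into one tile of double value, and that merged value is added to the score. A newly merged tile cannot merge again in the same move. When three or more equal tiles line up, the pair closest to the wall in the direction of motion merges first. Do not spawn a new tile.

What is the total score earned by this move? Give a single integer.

Answer: 0

Derivation:
Slide down:
col 0: [16, 0, 32, 0] -> [0, 0, 16, 32]  score +0 (running 0)
col 1: [32, 0, 64, 16] -> [0, 32, 64, 16]  score +0 (running 0)
col 2: [0, 8, 4, 32] -> [0, 8, 4, 32]  score +0 (running 0)
col 3: [0, 16, 0, 8] -> [0, 0, 16, 8]  score +0 (running 0)
Board after move:
 0  0  0  0
 0 32  8  0
16 64  4 16
32 16 32  8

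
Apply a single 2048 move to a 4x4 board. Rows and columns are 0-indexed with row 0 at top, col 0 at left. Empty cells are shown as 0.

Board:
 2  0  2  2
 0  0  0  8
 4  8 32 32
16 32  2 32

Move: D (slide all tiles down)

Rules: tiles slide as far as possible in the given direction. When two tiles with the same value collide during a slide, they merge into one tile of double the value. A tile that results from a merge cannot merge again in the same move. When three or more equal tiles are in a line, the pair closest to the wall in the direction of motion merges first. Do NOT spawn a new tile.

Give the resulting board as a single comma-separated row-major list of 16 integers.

Slide down:
col 0: [2, 0, 4, 16] -> [0, 2, 4, 16]
col 1: [0, 0, 8, 32] -> [0, 0, 8, 32]
col 2: [2, 0, 32, 2] -> [0, 2, 32, 2]
col 3: [2, 8, 32, 32] -> [0, 2, 8, 64]

Answer: 0, 0, 0, 0, 2, 0, 2, 2, 4, 8, 32, 8, 16, 32, 2, 64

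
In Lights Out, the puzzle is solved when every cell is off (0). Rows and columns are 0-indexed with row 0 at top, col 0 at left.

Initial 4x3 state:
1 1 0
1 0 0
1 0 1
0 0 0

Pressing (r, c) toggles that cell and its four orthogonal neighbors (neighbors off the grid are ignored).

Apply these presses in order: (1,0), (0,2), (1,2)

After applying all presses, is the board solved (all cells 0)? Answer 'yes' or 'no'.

After press 1 at (1,0):
0 1 0
0 1 0
0 0 1
0 0 0

After press 2 at (0,2):
0 0 1
0 1 1
0 0 1
0 0 0

After press 3 at (1,2):
0 0 0
0 0 0
0 0 0
0 0 0

Lights still on: 0

Answer: yes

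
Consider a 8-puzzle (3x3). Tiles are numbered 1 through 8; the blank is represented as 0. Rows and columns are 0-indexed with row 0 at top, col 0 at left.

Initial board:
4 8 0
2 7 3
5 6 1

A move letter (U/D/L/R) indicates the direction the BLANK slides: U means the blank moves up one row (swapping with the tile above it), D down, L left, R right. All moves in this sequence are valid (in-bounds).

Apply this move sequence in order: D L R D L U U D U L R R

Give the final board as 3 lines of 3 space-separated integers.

After move 1 (D):
4 8 3
2 7 0
5 6 1

After move 2 (L):
4 8 3
2 0 7
5 6 1

After move 3 (R):
4 8 3
2 7 0
5 6 1

After move 4 (D):
4 8 3
2 7 1
5 6 0

After move 5 (L):
4 8 3
2 7 1
5 0 6

After move 6 (U):
4 8 3
2 0 1
5 7 6

After move 7 (U):
4 0 3
2 8 1
5 7 6

After move 8 (D):
4 8 3
2 0 1
5 7 6

After move 9 (U):
4 0 3
2 8 1
5 7 6

After move 10 (L):
0 4 3
2 8 1
5 7 6

After move 11 (R):
4 0 3
2 8 1
5 7 6

After move 12 (R):
4 3 0
2 8 1
5 7 6

Answer: 4 3 0
2 8 1
5 7 6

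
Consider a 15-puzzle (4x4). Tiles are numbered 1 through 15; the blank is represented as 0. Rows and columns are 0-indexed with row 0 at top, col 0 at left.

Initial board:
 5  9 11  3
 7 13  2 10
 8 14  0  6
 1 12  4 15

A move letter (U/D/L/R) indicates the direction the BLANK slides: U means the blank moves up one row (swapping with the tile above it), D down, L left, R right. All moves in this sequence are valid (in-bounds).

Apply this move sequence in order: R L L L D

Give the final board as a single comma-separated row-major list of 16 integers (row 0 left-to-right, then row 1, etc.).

Answer: 5, 9, 11, 3, 7, 13, 2, 10, 1, 8, 14, 6, 0, 12, 4, 15

Derivation:
After move 1 (R):
 5  9 11  3
 7 13  2 10
 8 14  6  0
 1 12  4 15

After move 2 (L):
 5  9 11  3
 7 13  2 10
 8 14  0  6
 1 12  4 15

After move 3 (L):
 5  9 11  3
 7 13  2 10
 8  0 14  6
 1 12  4 15

After move 4 (L):
 5  9 11  3
 7 13  2 10
 0  8 14  6
 1 12  4 15

After move 5 (D):
 5  9 11  3
 7 13  2 10
 1  8 14  6
 0 12  4 15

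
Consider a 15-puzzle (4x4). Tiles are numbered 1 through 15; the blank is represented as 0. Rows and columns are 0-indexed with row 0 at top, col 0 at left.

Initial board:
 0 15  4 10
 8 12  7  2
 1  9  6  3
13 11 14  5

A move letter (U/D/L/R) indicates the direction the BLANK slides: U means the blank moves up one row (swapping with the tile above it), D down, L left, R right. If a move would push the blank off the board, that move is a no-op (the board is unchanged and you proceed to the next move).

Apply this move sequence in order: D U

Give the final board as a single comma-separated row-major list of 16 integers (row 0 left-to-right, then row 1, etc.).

Answer: 0, 15, 4, 10, 8, 12, 7, 2, 1, 9, 6, 3, 13, 11, 14, 5

Derivation:
After move 1 (D):
 8 15  4 10
 0 12  7  2
 1  9  6  3
13 11 14  5

After move 2 (U):
 0 15  4 10
 8 12  7  2
 1  9  6  3
13 11 14  5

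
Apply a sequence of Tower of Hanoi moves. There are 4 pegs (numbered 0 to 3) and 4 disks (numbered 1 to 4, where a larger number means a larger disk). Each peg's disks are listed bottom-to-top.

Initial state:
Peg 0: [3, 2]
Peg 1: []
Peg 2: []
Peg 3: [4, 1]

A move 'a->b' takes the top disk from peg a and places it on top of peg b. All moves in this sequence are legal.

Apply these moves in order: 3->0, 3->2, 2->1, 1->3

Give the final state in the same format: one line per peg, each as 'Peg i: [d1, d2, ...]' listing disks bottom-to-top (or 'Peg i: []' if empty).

Answer: Peg 0: [3, 2, 1]
Peg 1: []
Peg 2: []
Peg 3: [4]

Derivation:
After move 1 (3->0):
Peg 0: [3, 2, 1]
Peg 1: []
Peg 2: []
Peg 3: [4]

After move 2 (3->2):
Peg 0: [3, 2, 1]
Peg 1: []
Peg 2: [4]
Peg 3: []

After move 3 (2->1):
Peg 0: [3, 2, 1]
Peg 1: [4]
Peg 2: []
Peg 3: []

After move 4 (1->3):
Peg 0: [3, 2, 1]
Peg 1: []
Peg 2: []
Peg 3: [4]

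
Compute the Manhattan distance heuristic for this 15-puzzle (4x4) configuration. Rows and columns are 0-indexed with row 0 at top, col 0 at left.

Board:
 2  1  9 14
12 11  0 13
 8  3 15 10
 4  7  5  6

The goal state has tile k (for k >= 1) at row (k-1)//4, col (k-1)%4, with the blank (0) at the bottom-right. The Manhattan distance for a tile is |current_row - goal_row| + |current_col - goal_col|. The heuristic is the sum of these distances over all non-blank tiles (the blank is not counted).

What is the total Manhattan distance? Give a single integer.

Tile 2: at (0,0), goal (0,1), distance |0-0|+|0-1| = 1
Tile 1: at (0,1), goal (0,0), distance |0-0|+|1-0| = 1
Tile 9: at (0,2), goal (2,0), distance |0-2|+|2-0| = 4
Tile 14: at (0,3), goal (3,1), distance |0-3|+|3-1| = 5
Tile 12: at (1,0), goal (2,3), distance |1-2|+|0-3| = 4
Tile 11: at (1,1), goal (2,2), distance |1-2|+|1-2| = 2
Tile 13: at (1,3), goal (3,0), distance |1-3|+|3-0| = 5
Tile 8: at (2,0), goal (1,3), distance |2-1|+|0-3| = 4
Tile 3: at (2,1), goal (0,2), distance |2-0|+|1-2| = 3
Tile 15: at (2,2), goal (3,2), distance |2-3|+|2-2| = 1
Tile 10: at (2,3), goal (2,1), distance |2-2|+|3-1| = 2
Tile 4: at (3,0), goal (0,3), distance |3-0|+|0-3| = 6
Tile 7: at (3,1), goal (1,2), distance |3-1|+|1-2| = 3
Tile 5: at (3,2), goal (1,0), distance |3-1|+|2-0| = 4
Tile 6: at (3,3), goal (1,1), distance |3-1|+|3-1| = 4
Sum: 1 + 1 + 4 + 5 + 4 + 2 + 5 + 4 + 3 + 1 + 2 + 6 + 3 + 4 + 4 = 49

Answer: 49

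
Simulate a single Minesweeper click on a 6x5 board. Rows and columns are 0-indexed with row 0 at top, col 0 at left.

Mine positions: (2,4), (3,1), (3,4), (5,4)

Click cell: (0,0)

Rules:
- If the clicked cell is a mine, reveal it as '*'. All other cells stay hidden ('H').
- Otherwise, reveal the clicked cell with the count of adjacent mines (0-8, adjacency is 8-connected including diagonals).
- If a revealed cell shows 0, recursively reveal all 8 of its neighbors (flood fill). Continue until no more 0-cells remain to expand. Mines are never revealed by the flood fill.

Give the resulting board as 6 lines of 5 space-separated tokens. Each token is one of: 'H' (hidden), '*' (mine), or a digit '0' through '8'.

0 0 0 0 0
0 0 0 1 1
1 1 1 2 H
H H H H H
H H H H H
H H H H H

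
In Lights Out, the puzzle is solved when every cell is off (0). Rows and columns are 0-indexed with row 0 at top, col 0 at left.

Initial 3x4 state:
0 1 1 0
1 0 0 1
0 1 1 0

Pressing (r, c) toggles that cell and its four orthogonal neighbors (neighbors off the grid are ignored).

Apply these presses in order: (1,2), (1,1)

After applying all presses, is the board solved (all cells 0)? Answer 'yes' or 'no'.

After press 1 at (1,2):
0 1 0 0
1 1 1 0
0 1 0 0

After press 2 at (1,1):
0 0 0 0
0 0 0 0
0 0 0 0

Lights still on: 0

Answer: yes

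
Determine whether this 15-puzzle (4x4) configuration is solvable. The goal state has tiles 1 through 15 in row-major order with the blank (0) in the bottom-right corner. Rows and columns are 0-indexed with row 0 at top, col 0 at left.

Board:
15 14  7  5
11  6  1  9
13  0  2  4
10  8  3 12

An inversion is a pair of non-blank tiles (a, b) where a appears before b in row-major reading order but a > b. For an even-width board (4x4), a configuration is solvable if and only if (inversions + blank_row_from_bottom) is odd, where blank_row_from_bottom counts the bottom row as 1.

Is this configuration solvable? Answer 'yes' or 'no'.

Inversions: 63
Blank is in row 2 (0-indexed from top), which is row 2 counting from the bottom (bottom = 1).
63 + 2 = 65, which is odd, so the puzzle is solvable.

Answer: yes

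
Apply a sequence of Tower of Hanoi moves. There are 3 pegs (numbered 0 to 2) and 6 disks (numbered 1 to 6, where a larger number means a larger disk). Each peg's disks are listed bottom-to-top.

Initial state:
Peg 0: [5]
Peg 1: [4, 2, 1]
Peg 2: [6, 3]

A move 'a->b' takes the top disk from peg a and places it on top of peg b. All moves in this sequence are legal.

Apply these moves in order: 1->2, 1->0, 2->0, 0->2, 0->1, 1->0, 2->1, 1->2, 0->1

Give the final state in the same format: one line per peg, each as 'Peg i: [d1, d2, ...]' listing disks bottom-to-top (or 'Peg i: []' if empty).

Answer: Peg 0: [5]
Peg 1: [4, 2]
Peg 2: [6, 3, 1]

Derivation:
After move 1 (1->2):
Peg 0: [5]
Peg 1: [4, 2]
Peg 2: [6, 3, 1]

After move 2 (1->0):
Peg 0: [5, 2]
Peg 1: [4]
Peg 2: [6, 3, 1]

After move 3 (2->0):
Peg 0: [5, 2, 1]
Peg 1: [4]
Peg 2: [6, 3]

After move 4 (0->2):
Peg 0: [5, 2]
Peg 1: [4]
Peg 2: [6, 3, 1]

After move 5 (0->1):
Peg 0: [5]
Peg 1: [4, 2]
Peg 2: [6, 3, 1]

After move 6 (1->0):
Peg 0: [5, 2]
Peg 1: [4]
Peg 2: [6, 3, 1]

After move 7 (2->1):
Peg 0: [5, 2]
Peg 1: [4, 1]
Peg 2: [6, 3]

After move 8 (1->2):
Peg 0: [5, 2]
Peg 1: [4]
Peg 2: [6, 3, 1]

After move 9 (0->1):
Peg 0: [5]
Peg 1: [4, 2]
Peg 2: [6, 3, 1]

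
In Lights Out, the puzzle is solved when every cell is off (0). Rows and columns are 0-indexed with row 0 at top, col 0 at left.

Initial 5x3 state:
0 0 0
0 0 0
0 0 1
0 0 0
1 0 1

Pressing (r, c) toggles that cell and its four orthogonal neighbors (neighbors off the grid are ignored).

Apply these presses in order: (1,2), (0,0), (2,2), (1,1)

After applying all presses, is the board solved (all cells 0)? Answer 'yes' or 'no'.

After press 1 at (1,2):
0 0 1
0 1 1
0 0 0
0 0 0
1 0 1

After press 2 at (0,0):
1 1 1
1 1 1
0 0 0
0 0 0
1 0 1

After press 3 at (2,2):
1 1 1
1 1 0
0 1 1
0 0 1
1 0 1

After press 4 at (1,1):
1 0 1
0 0 1
0 0 1
0 0 1
1 0 1

Lights still on: 7

Answer: no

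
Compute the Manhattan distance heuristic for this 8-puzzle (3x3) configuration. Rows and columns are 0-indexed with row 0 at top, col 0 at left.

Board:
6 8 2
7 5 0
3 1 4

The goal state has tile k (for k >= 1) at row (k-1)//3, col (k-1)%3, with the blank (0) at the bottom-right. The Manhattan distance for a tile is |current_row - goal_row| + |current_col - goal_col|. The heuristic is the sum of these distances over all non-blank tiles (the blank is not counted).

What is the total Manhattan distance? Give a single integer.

Answer: 17

Derivation:
Tile 6: at (0,0), goal (1,2), distance |0-1|+|0-2| = 3
Tile 8: at (0,1), goal (2,1), distance |0-2|+|1-1| = 2
Tile 2: at (0,2), goal (0,1), distance |0-0|+|2-1| = 1
Tile 7: at (1,0), goal (2,0), distance |1-2|+|0-0| = 1
Tile 5: at (1,1), goal (1,1), distance |1-1|+|1-1| = 0
Tile 3: at (2,0), goal (0,2), distance |2-0|+|0-2| = 4
Tile 1: at (2,1), goal (0,0), distance |2-0|+|1-0| = 3
Tile 4: at (2,2), goal (1,0), distance |2-1|+|2-0| = 3
Sum: 3 + 2 + 1 + 1 + 0 + 4 + 3 + 3 = 17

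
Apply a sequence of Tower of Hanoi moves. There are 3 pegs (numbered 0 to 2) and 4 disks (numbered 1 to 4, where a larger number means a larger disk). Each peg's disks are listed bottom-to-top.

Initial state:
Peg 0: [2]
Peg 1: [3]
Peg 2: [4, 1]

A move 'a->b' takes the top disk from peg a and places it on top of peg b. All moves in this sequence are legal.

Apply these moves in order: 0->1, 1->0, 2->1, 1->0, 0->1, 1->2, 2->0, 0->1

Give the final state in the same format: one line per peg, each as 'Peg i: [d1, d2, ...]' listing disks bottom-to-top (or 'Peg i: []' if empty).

Answer: Peg 0: [2]
Peg 1: [3, 1]
Peg 2: [4]

Derivation:
After move 1 (0->1):
Peg 0: []
Peg 1: [3, 2]
Peg 2: [4, 1]

After move 2 (1->0):
Peg 0: [2]
Peg 1: [3]
Peg 2: [4, 1]

After move 3 (2->1):
Peg 0: [2]
Peg 1: [3, 1]
Peg 2: [4]

After move 4 (1->0):
Peg 0: [2, 1]
Peg 1: [3]
Peg 2: [4]

After move 5 (0->1):
Peg 0: [2]
Peg 1: [3, 1]
Peg 2: [4]

After move 6 (1->2):
Peg 0: [2]
Peg 1: [3]
Peg 2: [4, 1]

After move 7 (2->0):
Peg 0: [2, 1]
Peg 1: [3]
Peg 2: [4]

After move 8 (0->1):
Peg 0: [2]
Peg 1: [3, 1]
Peg 2: [4]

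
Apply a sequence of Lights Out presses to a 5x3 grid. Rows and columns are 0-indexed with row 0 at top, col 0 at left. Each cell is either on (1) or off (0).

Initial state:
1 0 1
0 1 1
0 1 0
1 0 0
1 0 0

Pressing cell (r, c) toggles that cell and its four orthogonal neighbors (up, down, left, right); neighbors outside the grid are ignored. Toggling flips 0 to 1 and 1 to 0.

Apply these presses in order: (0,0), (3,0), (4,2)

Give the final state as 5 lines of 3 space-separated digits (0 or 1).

Answer: 0 1 1
1 1 1
1 1 0
0 1 1
0 1 1

Derivation:
After press 1 at (0,0):
0 1 1
1 1 1
0 1 0
1 0 0
1 0 0

After press 2 at (3,0):
0 1 1
1 1 1
1 1 0
0 1 0
0 0 0

After press 3 at (4,2):
0 1 1
1 1 1
1 1 0
0 1 1
0 1 1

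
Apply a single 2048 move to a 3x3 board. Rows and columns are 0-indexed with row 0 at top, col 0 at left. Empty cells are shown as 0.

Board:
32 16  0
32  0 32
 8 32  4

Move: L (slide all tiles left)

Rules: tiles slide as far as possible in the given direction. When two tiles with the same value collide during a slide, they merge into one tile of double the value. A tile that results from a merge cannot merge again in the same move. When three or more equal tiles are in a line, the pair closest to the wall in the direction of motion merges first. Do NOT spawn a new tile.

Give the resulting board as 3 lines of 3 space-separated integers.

Answer: 32 16  0
64  0  0
 8 32  4

Derivation:
Slide left:
row 0: [32, 16, 0] -> [32, 16, 0]
row 1: [32, 0, 32] -> [64, 0, 0]
row 2: [8, 32, 4] -> [8, 32, 4]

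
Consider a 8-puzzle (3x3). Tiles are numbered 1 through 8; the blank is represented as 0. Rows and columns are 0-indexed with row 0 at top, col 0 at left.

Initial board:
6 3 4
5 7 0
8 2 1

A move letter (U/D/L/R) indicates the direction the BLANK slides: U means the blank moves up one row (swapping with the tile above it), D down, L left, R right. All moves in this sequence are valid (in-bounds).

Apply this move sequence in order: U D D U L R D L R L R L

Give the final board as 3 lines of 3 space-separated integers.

Answer: 6 3 4
5 7 1
8 0 2

Derivation:
After move 1 (U):
6 3 0
5 7 4
8 2 1

After move 2 (D):
6 3 4
5 7 0
8 2 1

After move 3 (D):
6 3 4
5 7 1
8 2 0

After move 4 (U):
6 3 4
5 7 0
8 2 1

After move 5 (L):
6 3 4
5 0 7
8 2 1

After move 6 (R):
6 3 4
5 7 0
8 2 1

After move 7 (D):
6 3 4
5 7 1
8 2 0

After move 8 (L):
6 3 4
5 7 1
8 0 2

After move 9 (R):
6 3 4
5 7 1
8 2 0

After move 10 (L):
6 3 4
5 7 1
8 0 2

After move 11 (R):
6 3 4
5 7 1
8 2 0

After move 12 (L):
6 3 4
5 7 1
8 0 2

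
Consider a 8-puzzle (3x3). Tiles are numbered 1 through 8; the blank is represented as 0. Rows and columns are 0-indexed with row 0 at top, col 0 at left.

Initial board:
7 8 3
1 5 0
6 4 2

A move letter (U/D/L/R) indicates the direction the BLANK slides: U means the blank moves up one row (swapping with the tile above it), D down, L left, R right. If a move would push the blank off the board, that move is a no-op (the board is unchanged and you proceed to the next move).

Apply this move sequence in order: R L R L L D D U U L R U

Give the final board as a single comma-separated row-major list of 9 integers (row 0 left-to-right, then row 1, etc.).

After move 1 (R):
7 8 3
1 5 0
6 4 2

After move 2 (L):
7 8 3
1 0 5
6 4 2

After move 3 (R):
7 8 3
1 5 0
6 4 2

After move 4 (L):
7 8 3
1 0 5
6 4 2

After move 5 (L):
7 8 3
0 1 5
6 4 2

After move 6 (D):
7 8 3
6 1 5
0 4 2

After move 7 (D):
7 8 3
6 1 5
0 4 2

After move 8 (U):
7 8 3
0 1 5
6 4 2

After move 9 (U):
0 8 3
7 1 5
6 4 2

After move 10 (L):
0 8 3
7 1 5
6 4 2

After move 11 (R):
8 0 3
7 1 5
6 4 2

After move 12 (U):
8 0 3
7 1 5
6 4 2

Answer: 8, 0, 3, 7, 1, 5, 6, 4, 2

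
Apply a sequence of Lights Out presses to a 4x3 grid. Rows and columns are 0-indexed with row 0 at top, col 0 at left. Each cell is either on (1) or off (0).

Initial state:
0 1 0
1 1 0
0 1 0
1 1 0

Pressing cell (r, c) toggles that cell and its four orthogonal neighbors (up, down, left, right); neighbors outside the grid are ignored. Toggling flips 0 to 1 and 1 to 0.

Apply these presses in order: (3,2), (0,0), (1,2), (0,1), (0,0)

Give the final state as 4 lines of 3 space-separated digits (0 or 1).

After press 1 at (3,2):
0 1 0
1 1 0
0 1 1
1 0 1

After press 2 at (0,0):
1 0 0
0 1 0
0 1 1
1 0 1

After press 3 at (1,2):
1 0 1
0 0 1
0 1 0
1 0 1

After press 4 at (0,1):
0 1 0
0 1 1
0 1 0
1 0 1

After press 5 at (0,0):
1 0 0
1 1 1
0 1 0
1 0 1

Answer: 1 0 0
1 1 1
0 1 0
1 0 1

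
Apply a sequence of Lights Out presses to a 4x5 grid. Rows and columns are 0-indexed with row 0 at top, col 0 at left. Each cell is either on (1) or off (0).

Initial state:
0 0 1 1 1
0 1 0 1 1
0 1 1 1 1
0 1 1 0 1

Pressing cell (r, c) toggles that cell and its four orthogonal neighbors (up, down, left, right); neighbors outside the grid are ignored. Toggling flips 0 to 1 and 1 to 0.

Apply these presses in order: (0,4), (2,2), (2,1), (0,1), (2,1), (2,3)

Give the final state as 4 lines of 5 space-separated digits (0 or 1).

Answer: 1 1 0 0 0
0 0 1 0 0
0 0 1 1 0
0 1 0 1 1

Derivation:
After press 1 at (0,4):
0 0 1 0 0
0 1 0 1 0
0 1 1 1 1
0 1 1 0 1

After press 2 at (2,2):
0 0 1 0 0
0 1 1 1 0
0 0 0 0 1
0 1 0 0 1

After press 3 at (2,1):
0 0 1 0 0
0 0 1 1 0
1 1 1 0 1
0 0 0 0 1

After press 4 at (0,1):
1 1 0 0 0
0 1 1 1 0
1 1 1 0 1
0 0 0 0 1

After press 5 at (2,1):
1 1 0 0 0
0 0 1 1 0
0 0 0 0 1
0 1 0 0 1

After press 6 at (2,3):
1 1 0 0 0
0 0 1 0 0
0 0 1 1 0
0 1 0 1 1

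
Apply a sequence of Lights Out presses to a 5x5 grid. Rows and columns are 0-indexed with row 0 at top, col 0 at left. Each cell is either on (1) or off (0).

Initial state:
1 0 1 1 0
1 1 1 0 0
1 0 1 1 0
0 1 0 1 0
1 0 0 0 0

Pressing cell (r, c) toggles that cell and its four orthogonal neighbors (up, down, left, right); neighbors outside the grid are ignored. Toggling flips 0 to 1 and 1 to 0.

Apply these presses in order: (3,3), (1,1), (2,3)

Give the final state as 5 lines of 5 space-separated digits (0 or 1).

After press 1 at (3,3):
1 0 1 1 0
1 1 1 0 0
1 0 1 0 0
0 1 1 0 1
1 0 0 1 0

After press 2 at (1,1):
1 1 1 1 0
0 0 0 0 0
1 1 1 0 0
0 1 1 0 1
1 0 0 1 0

After press 3 at (2,3):
1 1 1 1 0
0 0 0 1 0
1 1 0 1 1
0 1 1 1 1
1 0 0 1 0

Answer: 1 1 1 1 0
0 0 0 1 0
1 1 0 1 1
0 1 1 1 1
1 0 0 1 0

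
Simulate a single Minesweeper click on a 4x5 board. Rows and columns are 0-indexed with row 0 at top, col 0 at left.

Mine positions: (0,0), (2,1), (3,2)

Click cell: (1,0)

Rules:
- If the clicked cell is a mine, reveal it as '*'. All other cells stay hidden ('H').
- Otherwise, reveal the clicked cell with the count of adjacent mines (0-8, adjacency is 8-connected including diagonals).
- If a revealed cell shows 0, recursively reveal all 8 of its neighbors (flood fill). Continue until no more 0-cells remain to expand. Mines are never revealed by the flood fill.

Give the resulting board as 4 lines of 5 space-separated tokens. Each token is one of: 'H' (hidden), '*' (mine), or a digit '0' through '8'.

H H H H H
2 H H H H
H H H H H
H H H H H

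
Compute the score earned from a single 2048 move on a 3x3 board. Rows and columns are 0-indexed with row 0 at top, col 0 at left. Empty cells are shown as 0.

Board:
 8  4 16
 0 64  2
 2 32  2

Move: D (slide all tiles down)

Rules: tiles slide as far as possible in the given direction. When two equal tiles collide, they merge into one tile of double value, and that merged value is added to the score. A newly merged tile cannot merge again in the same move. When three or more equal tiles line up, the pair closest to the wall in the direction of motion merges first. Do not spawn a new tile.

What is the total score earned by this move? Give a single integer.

Slide down:
col 0: [8, 0, 2] -> [0, 8, 2]  score +0 (running 0)
col 1: [4, 64, 32] -> [4, 64, 32]  score +0 (running 0)
col 2: [16, 2, 2] -> [0, 16, 4]  score +4 (running 4)
Board after move:
 0  4  0
 8 64 16
 2 32  4

Answer: 4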